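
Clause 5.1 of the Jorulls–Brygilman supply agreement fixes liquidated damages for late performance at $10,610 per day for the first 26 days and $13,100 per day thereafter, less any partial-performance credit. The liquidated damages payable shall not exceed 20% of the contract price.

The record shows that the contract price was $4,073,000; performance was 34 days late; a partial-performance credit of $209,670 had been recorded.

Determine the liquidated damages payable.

$170,990

First 26 days: 26 × $10,610 = $275,860
Remaining days: (34 − 26) × $13,100 = $104,800
Accrued per-day damages: $275,860 + $104,800 = $380,660
Less partial-performance credit: $380,660 − $209,670 = $170,990
Cap: 20% of $4,073,000 = $814,600
Cap at $814,600: $170,990 is within the cap, no reduction.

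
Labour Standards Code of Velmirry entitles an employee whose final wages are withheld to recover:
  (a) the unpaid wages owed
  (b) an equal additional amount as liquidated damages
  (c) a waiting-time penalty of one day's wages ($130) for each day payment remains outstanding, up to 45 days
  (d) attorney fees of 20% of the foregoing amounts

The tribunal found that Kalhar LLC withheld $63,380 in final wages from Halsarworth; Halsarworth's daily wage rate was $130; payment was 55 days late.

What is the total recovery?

Total award: $159,132

Liquidated damages (equal amount): $63,380
Penalty days: min(55, 45) = 45
Waiting-time penalty: 45 × $130 = $5,850
Subtotal: $63,380 + $63,380 + $5,850 = $132,610
Attorney fees: 20% of $132,610 = $26,522
Total award: $132,610 + $26,522 = $159,132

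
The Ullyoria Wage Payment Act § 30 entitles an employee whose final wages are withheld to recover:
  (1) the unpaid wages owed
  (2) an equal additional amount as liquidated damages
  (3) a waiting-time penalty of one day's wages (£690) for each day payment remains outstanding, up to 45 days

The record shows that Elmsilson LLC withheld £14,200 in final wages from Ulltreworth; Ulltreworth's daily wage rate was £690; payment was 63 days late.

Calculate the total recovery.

£59,450

Liquidated damages (equal amount): £14,200
Penalty days: min(63, 45) = 45
Waiting-time penalty: 45 × £690 = £31,050
Total award: £14,200 + £14,200 + £31,050 = £59,450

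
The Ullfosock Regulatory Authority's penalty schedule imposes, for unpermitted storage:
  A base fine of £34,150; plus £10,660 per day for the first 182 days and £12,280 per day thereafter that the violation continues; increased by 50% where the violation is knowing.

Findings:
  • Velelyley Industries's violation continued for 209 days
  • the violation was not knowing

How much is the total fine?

Civil penalty: £2,305,830

First 182 days: 182 × £10,660 = £1,940,120
Remaining days: (209 − 182) × £12,280 = £331,560
Per-day component: £1,940,120 + £331,560 = £2,271,680
Base plus per-day: £34,150 + £2,271,680 = £2,305,830
The violation was not knowing: no 50% increase.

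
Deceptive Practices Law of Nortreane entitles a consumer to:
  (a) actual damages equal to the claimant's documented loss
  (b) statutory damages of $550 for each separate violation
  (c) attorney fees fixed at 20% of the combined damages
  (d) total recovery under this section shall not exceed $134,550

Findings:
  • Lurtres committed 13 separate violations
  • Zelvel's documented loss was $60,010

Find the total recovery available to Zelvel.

$80,592

Statutory damages: 13 × $550 = $7,150
Combined damages: $60,010 + $7,150 = $67,160
Attorney fees: 20% of $67,160 = $13,432
Total before cap: $67,160 + $13,432 = $80,592
Cap at $134,550: $80,592 is within the cap, no reduction.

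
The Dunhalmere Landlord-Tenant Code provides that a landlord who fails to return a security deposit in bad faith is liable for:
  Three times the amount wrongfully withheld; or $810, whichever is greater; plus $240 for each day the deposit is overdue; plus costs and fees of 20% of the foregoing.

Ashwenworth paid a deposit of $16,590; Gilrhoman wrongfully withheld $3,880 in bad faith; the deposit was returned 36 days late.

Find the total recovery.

Trebled: 3 × $3,880 = $11,640
Minimum $810: $11,640 meets the minimum, no increase.
Late-return penalty: 36 × $240 = $8,640
Damages plus late penalty: $11,640 + $8,640 = $20,280
Costs and fees: 20% of $20,280 = $4,056
Total recovery: $20,280 + $4,056 = $24,336

$24,336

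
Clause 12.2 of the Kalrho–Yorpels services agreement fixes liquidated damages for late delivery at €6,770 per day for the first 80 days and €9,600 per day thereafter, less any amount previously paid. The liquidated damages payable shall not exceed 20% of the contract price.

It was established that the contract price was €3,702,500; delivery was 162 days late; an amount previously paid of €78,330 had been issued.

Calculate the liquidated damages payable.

€740,500

First 80 days: 80 × €6,770 = €541,600
Remaining days: (162 − 80) × €9,600 = €787,200
Accrued per-day damages: €541,600 + €787,200 = €1,328,800
Less amount previously paid: €1,328,800 − €78,330 = €1,250,470
Cap: 20% of €3,702,500 = €740,500
Cap at €740,500: €1,250,470 exceeds the cap → €740,500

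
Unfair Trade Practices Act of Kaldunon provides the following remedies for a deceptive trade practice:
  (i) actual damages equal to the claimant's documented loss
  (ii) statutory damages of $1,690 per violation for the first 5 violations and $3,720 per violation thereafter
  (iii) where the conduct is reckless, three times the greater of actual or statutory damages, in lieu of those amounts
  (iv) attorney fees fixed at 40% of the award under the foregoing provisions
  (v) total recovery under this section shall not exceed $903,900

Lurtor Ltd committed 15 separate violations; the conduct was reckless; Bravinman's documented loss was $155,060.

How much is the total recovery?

First 5 violations: 5 × $1,690 = $8,450
Remaining violations: (15 − 5) × $3,720 = $37,200
Statutory damages: $8,450 + $37,200 = $45,650
Greater of actual damages ($155,060) or statutory damages ($45,650): $155,060
Trebled: 3 × $155,060 = $465,180
Attorney fees: 40% of $465,180 = $186,072
Total before cap: $465,180 + $186,072 = $651,252
Cap at $903,900: $651,252 is within the cap, no reduction.

$651,252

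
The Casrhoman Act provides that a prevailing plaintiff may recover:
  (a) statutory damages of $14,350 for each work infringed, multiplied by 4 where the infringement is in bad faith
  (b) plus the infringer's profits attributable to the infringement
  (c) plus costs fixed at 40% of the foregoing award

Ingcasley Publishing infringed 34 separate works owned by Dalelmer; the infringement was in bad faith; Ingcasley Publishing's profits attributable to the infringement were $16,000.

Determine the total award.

Statutory damages: 34 × $14,350 = $487,900
Multiplied by 4: 4 × $487,900 = $1,951,600
Combined award: $1,951,600 + $16,000 = $1,967,600
Costs: 40% of $1,967,600 = $787,040
Award plus costs: $1,967,600 + $787,040 = $2,754,640

$2,754,640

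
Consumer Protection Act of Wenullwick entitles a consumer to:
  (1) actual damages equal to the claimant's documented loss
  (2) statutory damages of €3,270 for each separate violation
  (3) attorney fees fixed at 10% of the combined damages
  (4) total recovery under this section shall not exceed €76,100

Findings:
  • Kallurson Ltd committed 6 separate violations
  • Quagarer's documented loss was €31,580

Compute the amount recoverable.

Statutory damages: 6 × €3,270 = €19,620
Combined damages: €31,580 + €19,620 = €51,200
Attorney fees: 10% of €51,200 = €5,120
Total before cap: €51,200 + €5,120 = €56,320
Cap at €76,100: €56,320 is within the cap, no reduction.

€56,320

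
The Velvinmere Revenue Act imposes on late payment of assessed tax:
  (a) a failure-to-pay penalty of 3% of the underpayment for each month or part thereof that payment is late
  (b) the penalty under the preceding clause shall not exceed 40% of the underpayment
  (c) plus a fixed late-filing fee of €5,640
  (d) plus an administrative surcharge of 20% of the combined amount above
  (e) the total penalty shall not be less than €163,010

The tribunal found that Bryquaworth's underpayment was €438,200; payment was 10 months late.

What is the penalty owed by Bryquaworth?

€164,520

Accrued rate: 3% × 10 = 30%, capped at 40% → 30%
Failure-to-pay penalty: 30% of €438,200 = €131,460
Penalty before surcharge: €131,460 + €5,640 = €137,100
Administrative surcharge: 20% of €137,100 = €27,420
Total penalty: €137,100 + €27,420 = €164,520
Minimum €163,010: €164,520 meets the minimum, no increase.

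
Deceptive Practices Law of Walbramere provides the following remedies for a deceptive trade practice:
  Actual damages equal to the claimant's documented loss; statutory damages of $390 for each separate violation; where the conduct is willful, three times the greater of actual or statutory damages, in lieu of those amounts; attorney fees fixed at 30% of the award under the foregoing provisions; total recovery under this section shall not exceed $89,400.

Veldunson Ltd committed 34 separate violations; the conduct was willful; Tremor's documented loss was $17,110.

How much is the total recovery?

$66,729

Statutory damages: 34 × $390 = $13,260
Greater of actual damages ($17,110) or statutory damages ($13,260): $17,110
Trebled: 3 × $17,110 = $51,330
Attorney fees: 30% of $51,330 = $15,399
Total before cap: $51,330 + $15,399 = $66,729
Cap at $89,400: $66,729 is within the cap, no reduction.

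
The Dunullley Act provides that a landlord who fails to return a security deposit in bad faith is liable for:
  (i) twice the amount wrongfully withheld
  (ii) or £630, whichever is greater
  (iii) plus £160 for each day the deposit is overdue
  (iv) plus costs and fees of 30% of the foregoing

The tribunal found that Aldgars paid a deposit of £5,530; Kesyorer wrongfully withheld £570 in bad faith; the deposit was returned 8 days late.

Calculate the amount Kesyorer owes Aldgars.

Doubled: 2 × £570 = £1,140
Minimum £630: £1,140 meets the minimum, no increase.
Late-return penalty: 8 × £160 = £1,280
Damages plus late penalty: £1,140 + £1,280 = £2,420
Costs and fees: 30% of £2,420 = £726
Total recovery: £2,420 + £726 = £3,146

Recovery: £3,146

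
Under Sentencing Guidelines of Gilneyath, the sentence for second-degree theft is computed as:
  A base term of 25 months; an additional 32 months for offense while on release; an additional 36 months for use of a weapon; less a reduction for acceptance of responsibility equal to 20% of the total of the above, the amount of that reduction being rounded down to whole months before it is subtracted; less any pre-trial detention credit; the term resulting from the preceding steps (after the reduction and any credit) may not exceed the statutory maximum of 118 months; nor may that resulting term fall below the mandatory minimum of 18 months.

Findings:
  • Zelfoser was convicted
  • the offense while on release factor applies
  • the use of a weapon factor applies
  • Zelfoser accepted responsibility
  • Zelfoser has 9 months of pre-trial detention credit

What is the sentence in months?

Offense while on release enhancement: +32 months
Use of a weapon enhancement: +36 months
Adjusted term: 25 months + 32 months + 36 months = 93 months
Acceptance of responsibility reduction: 20% of 93 months = 18 months (rounded down)
After reduction: 93 − 18 = 75 months
Less pre-trial detention credit: 75 months − 9 months = 66 months
Cap at 118 months: 66 months is within the cap, no reduction.
Minimum 18 months: 66 months meets the minimum, no increase.

Sentence: 66 months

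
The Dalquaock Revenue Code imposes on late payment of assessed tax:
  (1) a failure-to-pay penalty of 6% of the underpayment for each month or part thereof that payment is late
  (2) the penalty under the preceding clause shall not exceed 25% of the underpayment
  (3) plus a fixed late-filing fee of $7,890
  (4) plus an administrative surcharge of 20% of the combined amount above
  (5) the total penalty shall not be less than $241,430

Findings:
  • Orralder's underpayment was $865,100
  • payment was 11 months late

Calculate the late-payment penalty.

Accrued rate: 6% × 11 = 66%, capped at 25% → 25%
Failure-to-pay penalty: 25% of $865,100 = $216,275
Penalty before surcharge: $216,275 + $7,890 = $224,165
Administrative surcharge: 20% of $224,165 = $44,833
Total penalty: $224,165 + $44,833 = $268,998
Minimum $241,430: $268,998 meets the minimum, no increase.

Penalty: $268,998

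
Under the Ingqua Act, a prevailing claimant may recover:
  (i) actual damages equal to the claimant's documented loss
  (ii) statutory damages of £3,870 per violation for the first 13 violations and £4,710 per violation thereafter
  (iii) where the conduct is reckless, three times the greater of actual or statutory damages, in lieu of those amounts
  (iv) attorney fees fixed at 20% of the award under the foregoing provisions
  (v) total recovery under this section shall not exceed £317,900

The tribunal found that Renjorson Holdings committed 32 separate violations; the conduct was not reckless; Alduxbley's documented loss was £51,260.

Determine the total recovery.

Total recovery: £229,272

First 13 violations: 13 × £3,870 = £50,310
Remaining violations: (32 − 13) × £4,710 = £89,490
Statutory damages: £50,310 + £89,490 = £139,800
Conduct not reckless: the in-lieu enhancement does not apply.
Actual plus statutory damages: £51,260 + £139,800 = £191,060
Attorney fees: 20% of £191,060 = £38,212
Total before cap: £191,060 + £38,212 = £229,272
Cap at £317,900: £229,272 is within the cap, no reduction.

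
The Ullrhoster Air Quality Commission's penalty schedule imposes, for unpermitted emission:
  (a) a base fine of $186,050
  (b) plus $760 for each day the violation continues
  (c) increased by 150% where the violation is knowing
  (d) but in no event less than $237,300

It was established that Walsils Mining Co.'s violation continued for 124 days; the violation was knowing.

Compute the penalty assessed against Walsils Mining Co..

$700,725

Per-day component: 124 × $760 = $94,240
Base plus per-day: $186,050 + $94,240 = $280,290
Enhancement: 150% of $280,290 = $420,435
Enhanced fine: $280,290 + $420,435 = $700,725
Minimum $237,300: $700,725 meets the minimum, no increase.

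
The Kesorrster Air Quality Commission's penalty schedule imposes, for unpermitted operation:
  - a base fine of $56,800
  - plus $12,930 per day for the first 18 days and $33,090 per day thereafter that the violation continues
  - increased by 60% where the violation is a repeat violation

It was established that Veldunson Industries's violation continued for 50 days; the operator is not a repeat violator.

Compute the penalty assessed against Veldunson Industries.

$1,348,420

First 18 days: 18 × $12,930 = $232,740
Remaining days: (50 − 18) × $33,090 = $1,058,880
Per-day component: $232,740 + $1,058,880 = $1,291,620
Base plus per-day: $56,800 + $1,291,620 = $1,348,420
The operator is not a repeat violator: no 60% increase.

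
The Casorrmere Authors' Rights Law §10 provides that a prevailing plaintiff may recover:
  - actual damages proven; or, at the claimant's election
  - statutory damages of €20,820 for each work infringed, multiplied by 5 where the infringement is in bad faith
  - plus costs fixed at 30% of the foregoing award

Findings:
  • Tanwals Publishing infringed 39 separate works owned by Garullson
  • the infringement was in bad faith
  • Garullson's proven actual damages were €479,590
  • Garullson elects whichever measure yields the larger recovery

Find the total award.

Statutory damages: 39 × €20,820 = €811,980
Multiplied by 5: 5 × €811,980 = €4,059,900
Greater of actual damages (€479,590) or enhanced statutory damages (€4,059,900): €4,059,900
Costs: 30% of €4,059,900 = €1,217,970
Award plus costs: €4,059,900 + €1,217,970 = €5,277,870

€5,277,870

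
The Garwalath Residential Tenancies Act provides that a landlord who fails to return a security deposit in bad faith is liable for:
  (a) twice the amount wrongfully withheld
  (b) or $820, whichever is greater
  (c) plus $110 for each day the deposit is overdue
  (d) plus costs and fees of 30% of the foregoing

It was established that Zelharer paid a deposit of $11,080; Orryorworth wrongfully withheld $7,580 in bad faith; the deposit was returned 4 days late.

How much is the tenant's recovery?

$20,280

Doubled: 2 × $7,580 = $15,160
Minimum $820: $15,160 meets the minimum, no increase.
Late-return penalty: 4 × $110 = $440
Damages plus late penalty: $15,160 + $440 = $15,600
Costs and fees: 30% of $15,600 = $4,680
Total recovery: $15,600 + $4,680 = $20,280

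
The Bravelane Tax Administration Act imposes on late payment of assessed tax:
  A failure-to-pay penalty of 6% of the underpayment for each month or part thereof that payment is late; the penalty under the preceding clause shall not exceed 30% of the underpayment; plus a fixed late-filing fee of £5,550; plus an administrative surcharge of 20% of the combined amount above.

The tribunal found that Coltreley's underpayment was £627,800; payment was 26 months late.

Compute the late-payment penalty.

Accrued rate: 6% × 26 = 156%, capped at 30% → 30%
Failure-to-pay penalty: 30% of £627,800 = £188,340
Penalty before surcharge: £188,340 + £5,550 = £193,890
Administrative surcharge: 20% of £193,890 = £38,778
Total penalty: £193,890 + £38,778 = £232,668

£232,668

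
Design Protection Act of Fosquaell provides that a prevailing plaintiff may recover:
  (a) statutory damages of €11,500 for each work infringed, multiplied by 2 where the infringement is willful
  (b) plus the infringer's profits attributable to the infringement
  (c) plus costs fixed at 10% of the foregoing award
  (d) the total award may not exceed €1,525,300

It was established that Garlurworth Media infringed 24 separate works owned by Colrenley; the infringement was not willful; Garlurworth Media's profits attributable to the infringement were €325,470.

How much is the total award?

€661,617

Statutory damages: 24 × €11,500 = €276,000
Infringement not willful: no ×2 enhancement.
Combined award: €276,000 + €325,470 = €601,470
Costs: 10% of €601,470 = €60,147
Award plus costs: €601,470 + €60,147 = €661,617
Cap at €1,525,300: €661,617 is within the cap, no reduction.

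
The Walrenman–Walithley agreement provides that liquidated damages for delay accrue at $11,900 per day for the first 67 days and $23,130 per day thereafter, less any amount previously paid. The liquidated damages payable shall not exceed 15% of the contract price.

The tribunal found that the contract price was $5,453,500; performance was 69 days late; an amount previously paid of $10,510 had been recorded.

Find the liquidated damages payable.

Liquidated damages: $818,025

First 67 days: 67 × $11,900 = $797,300
Remaining days: (69 − 67) × $23,130 = $46,260
Accrued per-day damages: $797,300 + $46,260 = $843,560
Less amount previously paid: $843,560 − $10,510 = $833,050
Cap: 15% of $5,453,500 = $818,025
Cap at $818,025: $833,050 exceeds the cap → $818,025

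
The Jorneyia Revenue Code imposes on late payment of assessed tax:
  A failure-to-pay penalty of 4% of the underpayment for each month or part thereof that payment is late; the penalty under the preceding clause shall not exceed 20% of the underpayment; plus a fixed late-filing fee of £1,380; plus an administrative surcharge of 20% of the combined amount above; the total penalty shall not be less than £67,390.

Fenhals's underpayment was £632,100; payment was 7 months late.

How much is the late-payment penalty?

Penalty: £153,360

Accrued rate: 4% × 7 = 28%, capped at 20% → 20%
Failure-to-pay penalty: 20% of £632,100 = £126,420
Penalty before surcharge: £126,420 + £1,380 = £127,800
Administrative surcharge: 20% of £127,800 = £25,560
Total penalty: £127,800 + £25,560 = £153,360
Minimum £67,390: £153,360 meets the minimum, no increase.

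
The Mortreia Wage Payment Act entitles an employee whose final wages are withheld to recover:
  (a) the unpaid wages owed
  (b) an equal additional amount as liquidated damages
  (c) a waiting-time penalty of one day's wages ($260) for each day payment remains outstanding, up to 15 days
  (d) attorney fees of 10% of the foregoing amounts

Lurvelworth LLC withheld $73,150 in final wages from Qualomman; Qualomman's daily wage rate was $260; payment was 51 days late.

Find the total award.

Liquidated damages (equal amount): $73,150
Penalty days: min(51, 15) = 15
Waiting-time penalty: 15 × $260 = $3,900
Subtotal: $73,150 + $73,150 + $3,900 = $150,200
Attorney fees: 10% of $150,200 = $15,020
Total award: $150,200 + $15,020 = $165,220

$165,220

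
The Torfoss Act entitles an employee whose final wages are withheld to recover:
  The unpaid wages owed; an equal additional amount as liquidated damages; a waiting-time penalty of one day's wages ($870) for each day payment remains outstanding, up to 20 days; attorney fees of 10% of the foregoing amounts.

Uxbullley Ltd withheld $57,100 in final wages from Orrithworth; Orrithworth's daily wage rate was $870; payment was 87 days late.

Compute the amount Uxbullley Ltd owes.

Liquidated damages (equal amount): $57,100
Penalty days: min(87, 20) = 20
Waiting-time penalty: 20 × $870 = $17,400
Subtotal: $57,100 + $57,100 + $17,400 = $131,600
Attorney fees: 10% of $131,600 = $13,160
Total award: $131,600 + $13,160 = $144,760

$144,760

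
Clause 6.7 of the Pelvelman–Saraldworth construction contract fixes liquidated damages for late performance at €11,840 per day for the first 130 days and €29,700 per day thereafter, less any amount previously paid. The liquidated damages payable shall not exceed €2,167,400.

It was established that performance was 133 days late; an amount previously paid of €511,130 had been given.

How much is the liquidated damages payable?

First 130 days: 130 × €11,840 = €1,539,200
Remaining days: (133 − 130) × €29,700 = €89,100
Accrued per-day damages: €1,539,200 + €89,100 = €1,628,300
Less amount previously paid: €1,628,300 − €511,130 = €1,117,170
Cap at €2,167,400: €1,117,170 is within the cap, no reduction.

Liquidated damages: €1,117,170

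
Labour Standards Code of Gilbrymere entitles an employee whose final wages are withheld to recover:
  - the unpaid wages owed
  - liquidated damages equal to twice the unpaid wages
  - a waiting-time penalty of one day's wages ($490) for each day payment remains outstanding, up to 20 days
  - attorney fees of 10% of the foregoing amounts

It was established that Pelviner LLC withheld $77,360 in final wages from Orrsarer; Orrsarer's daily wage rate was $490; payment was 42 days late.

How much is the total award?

$266,068

Doubled: 2 × $77,360 = $154,720
Penalty days: min(42, 20) = 20
Waiting-time penalty: 20 × $490 = $9,800
Subtotal: $77,360 + $154,720 + $9,800 = $241,880
Attorney fees: 10% of $241,880 = $24,188
Total award: $241,880 + $24,188 = $266,068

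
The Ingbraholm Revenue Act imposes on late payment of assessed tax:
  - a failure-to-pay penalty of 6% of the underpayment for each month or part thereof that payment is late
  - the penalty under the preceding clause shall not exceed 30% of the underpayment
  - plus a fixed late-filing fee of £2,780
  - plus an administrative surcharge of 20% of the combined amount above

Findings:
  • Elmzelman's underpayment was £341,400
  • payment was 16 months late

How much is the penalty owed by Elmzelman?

£126,240

Accrued rate: 6% × 16 = 96%, capped at 30% → 30%
Failure-to-pay penalty: 30% of £341,400 = £102,420
Penalty before surcharge: £102,420 + £2,780 = £105,200
Administrative surcharge: 20% of £105,200 = £21,040
Total penalty: £105,200 + £21,040 = £126,240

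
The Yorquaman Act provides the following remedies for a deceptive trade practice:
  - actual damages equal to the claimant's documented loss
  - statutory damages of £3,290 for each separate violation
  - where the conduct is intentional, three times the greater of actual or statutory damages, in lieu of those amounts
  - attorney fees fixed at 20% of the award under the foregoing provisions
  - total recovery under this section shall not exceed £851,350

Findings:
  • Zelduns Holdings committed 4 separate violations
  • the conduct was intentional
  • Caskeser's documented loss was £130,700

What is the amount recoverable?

£470,520

Statutory damages: 4 × £3,290 = £13,160
Greater of actual damages (£130,700) or statutory damages (£13,160): £130,700
Trebled: 3 × £130,700 = £392,100
Attorney fees: 20% of £392,100 = £78,420
Total before cap: £392,100 + £78,420 = £470,520
Cap at £851,350: £470,520 is within the cap, no reduction.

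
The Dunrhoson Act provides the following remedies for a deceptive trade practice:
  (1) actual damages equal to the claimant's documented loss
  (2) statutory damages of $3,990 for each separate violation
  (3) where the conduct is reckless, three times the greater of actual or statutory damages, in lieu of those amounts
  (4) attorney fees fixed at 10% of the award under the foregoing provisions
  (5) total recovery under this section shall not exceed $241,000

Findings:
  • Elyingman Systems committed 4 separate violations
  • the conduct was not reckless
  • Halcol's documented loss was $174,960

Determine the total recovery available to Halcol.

Statutory damages: 4 × $3,990 = $15,960
Conduct not reckless: the in-lieu enhancement does not apply.
Actual plus statutory damages: $174,960 + $15,960 = $190,920
Attorney fees: 10% of $190,920 = $19,092
Total before cap: $190,920 + $19,092 = $210,012
Cap at $241,000: $210,012 is within the cap, no reduction.

$210,012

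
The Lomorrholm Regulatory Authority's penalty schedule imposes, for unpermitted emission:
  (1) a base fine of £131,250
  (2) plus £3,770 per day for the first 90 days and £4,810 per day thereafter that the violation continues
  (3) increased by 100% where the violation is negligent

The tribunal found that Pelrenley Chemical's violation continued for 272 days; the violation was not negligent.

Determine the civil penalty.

First 90 days: 90 × £3,770 = £339,300
Remaining days: (272 − 90) × £4,810 = £875,420
Per-day component: £339,300 + £875,420 = £1,214,720
Base plus per-day: £131,250 + £1,214,720 = £1,345,970
The violation was not negligent: no 100% increase.

Civil penalty: £1,345,970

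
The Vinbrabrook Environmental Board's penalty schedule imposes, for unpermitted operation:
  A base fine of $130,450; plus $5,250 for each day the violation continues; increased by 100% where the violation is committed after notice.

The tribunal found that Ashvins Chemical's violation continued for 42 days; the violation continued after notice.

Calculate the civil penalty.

Per-day component: 42 × $5,250 = $220,500
Base plus per-day: $130,450 + $220,500 = $350,950
Enhancement: 100% of $350,950 = $350,950
Enhanced fine: $350,950 + $350,950 = $701,900

$701,900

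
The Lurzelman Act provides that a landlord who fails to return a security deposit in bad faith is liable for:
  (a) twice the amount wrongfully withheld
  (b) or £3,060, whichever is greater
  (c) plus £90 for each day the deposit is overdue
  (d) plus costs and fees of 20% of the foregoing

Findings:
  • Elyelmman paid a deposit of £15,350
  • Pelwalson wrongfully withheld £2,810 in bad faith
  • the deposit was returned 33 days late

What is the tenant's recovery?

£10,308

Doubled: 2 × £2,810 = £5,620
Minimum £3,060: £5,620 meets the minimum, no increase.
Late-return penalty: 33 × £90 = £2,970
Damages plus late penalty: £5,620 + £2,970 = £8,590
Costs and fees: 20% of £8,590 = £1,718
Total recovery: £8,590 + £1,718 = £10,308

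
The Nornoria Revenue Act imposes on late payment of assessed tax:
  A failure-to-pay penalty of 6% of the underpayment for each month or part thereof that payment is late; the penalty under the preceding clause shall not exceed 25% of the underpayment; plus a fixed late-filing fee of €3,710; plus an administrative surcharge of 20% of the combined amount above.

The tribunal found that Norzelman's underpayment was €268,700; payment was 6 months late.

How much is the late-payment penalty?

Accrued rate: 6% × 6 = 36%, capped at 25% → 25%
Failure-to-pay penalty: 25% of €268,700 = €67,175
Penalty before surcharge: €67,175 + €3,710 = €70,885
Administrative surcharge: 20% of €70,885 = €14,177
Total penalty: €70,885 + €14,177 = €85,062

Penalty: €85,062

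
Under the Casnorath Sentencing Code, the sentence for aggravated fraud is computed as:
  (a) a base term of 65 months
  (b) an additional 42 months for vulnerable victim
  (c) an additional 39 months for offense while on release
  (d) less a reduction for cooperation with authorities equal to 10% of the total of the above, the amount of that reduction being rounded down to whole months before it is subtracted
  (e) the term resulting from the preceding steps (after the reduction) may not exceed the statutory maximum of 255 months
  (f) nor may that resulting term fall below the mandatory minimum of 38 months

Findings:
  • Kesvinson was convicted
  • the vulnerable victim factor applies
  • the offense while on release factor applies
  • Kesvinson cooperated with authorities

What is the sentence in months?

Sentence: 132 months

Vulnerable victim enhancement: +42 months
Offense while on release enhancement: +39 months
Adjusted term: 65 months + 42 months + 39 months = 146 months
Cooperation with authorities reduction: 10% of 146 months = 14 months (rounded down)
After reduction: 146 − 14 = 132 months
Cap at 255 months: 132 months is within the cap, no reduction.
Minimum 38 months: 132 months meets the minimum, no increase.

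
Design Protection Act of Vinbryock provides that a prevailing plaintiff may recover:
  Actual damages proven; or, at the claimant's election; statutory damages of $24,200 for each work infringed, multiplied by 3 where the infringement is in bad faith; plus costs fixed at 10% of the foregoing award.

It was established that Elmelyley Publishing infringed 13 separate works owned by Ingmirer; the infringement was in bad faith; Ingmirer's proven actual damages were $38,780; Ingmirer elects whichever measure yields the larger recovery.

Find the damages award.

Statutory damages: 13 × $24,200 = $314,600
Trebled: 3 × $314,600 = $943,800
Greater of actual damages ($38,780) or enhanced statutory damages ($943,800): $943,800
Costs: 10% of $943,800 = $94,380
Award plus costs: $943,800 + $94,380 = $1,038,180

$1,038,180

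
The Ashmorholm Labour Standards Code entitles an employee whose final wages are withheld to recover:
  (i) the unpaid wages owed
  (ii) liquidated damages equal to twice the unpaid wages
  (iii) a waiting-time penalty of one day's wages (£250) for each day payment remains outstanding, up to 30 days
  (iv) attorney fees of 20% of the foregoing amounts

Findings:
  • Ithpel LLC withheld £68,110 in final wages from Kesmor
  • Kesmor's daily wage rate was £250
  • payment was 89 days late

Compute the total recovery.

Doubled: 2 × £68,110 = £136,220
Penalty days: min(89, 30) = 30
Waiting-time penalty: 30 × £250 = £7,500
Subtotal: £68,110 + £136,220 + £7,500 = £211,830
Attorney fees: 20% of £211,830 = £42,366
Total award: £211,830 + £42,366 = £254,196

£254,196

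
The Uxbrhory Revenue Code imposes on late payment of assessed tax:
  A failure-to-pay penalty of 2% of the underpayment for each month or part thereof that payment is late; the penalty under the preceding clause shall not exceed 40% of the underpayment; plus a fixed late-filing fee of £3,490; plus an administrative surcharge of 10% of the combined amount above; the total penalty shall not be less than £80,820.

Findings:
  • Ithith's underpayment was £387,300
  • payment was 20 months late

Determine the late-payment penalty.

Accrued rate: 2% × 20 = 40%, capped at 40% → 40%
Failure-to-pay penalty: 40% of £387,300 = £154,920
Penalty before surcharge: £154,920 + £3,490 = £158,410
Administrative surcharge: 10% of £158,410 = £15,841
Total penalty: £158,410 + £15,841 = £174,251
Minimum £80,820: £174,251 meets the minimum, no increase.

£174,251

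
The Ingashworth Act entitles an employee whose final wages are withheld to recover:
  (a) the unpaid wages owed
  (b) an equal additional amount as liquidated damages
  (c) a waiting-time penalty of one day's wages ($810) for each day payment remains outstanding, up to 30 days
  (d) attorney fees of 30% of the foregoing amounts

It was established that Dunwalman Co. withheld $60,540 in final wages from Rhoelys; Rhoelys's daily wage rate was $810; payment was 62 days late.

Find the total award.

Liquidated damages (equal amount): $60,540
Penalty days: min(62, 30) = 30
Waiting-time penalty: 30 × $810 = $24,300
Subtotal: $60,540 + $60,540 + $24,300 = $145,380
Attorney fees: 30% of $145,380 = $43,614
Total award: $145,380 + $43,614 = $188,994

$188,994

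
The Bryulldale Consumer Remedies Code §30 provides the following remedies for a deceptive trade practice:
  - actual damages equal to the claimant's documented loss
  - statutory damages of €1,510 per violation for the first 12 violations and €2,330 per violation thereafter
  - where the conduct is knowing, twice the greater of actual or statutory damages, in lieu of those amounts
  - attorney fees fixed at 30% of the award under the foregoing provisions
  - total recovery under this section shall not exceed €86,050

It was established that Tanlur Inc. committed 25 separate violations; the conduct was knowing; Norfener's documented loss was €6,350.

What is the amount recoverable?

First 12 violations: 12 × €1,510 = €18,120
Remaining violations: (25 − 12) × €2,330 = €30,290
Statutory damages: €18,120 + €30,290 = €48,410
Greater of actual damages (€6,350) or statutory damages (€48,410): €48,410
Doubled: 2 × €48,410 = €96,820
Attorney fees: 30% of €96,820 = €29,046
Total before cap: €96,820 + €29,046 = €125,866
Cap at €86,050: €125,866 exceeds the cap → €86,050

€86,050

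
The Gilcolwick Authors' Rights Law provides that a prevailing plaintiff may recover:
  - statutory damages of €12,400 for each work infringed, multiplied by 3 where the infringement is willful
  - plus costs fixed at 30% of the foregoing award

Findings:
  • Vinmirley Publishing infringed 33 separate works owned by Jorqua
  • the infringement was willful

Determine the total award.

Statutory damages: 33 × €12,400 = €409,200
Trebled: 3 × €409,200 = €1,227,600
Costs: 30% of €1,227,600 = €368,280
Award plus costs: €1,227,600 + €368,280 = €1,595,880

€1,595,880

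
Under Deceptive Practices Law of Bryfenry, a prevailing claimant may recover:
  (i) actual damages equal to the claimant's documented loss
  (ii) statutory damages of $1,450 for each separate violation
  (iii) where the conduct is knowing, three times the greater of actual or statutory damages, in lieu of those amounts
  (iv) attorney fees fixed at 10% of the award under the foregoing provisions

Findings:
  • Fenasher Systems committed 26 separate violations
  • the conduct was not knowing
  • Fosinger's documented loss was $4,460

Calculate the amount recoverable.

$46,376

Statutory damages: 26 × $1,450 = $37,700
Conduct not knowing: the in-lieu enhancement does not apply.
Actual plus statutory damages: $4,460 + $37,700 = $42,160
Attorney fees: 10% of $42,160 = $4,216
Total recovery: $42,160 + $4,216 = $46,376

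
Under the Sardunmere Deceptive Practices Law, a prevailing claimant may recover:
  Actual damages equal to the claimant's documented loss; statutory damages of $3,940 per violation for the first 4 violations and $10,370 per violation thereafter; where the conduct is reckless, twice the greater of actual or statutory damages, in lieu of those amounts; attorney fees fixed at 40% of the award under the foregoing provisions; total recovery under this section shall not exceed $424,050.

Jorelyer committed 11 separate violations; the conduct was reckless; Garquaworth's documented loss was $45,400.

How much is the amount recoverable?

First 4 violations: 4 × $3,940 = $15,760
Remaining violations: (11 − 4) × $10,370 = $72,590
Statutory damages: $15,760 + $72,590 = $88,350
Greater of actual damages ($45,400) or statutory damages ($88,350): $88,350
Doubled: 2 × $88,350 = $176,700
Attorney fees: 40% of $176,700 = $70,680
Total before cap: $176,700 + $70,680 = $247,380
Cap at $424,050: $247,380 is within the cap, no reduction.

$247,380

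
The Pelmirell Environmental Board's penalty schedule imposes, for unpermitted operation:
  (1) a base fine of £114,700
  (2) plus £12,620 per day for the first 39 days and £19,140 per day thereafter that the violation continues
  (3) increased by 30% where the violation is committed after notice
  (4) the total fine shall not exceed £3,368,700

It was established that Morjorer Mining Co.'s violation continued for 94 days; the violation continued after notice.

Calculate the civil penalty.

First 39 days: 39 × £12,620 = £492,180
Remaining days: (94 − 39) × £19,140 = £1,052,700
Per-day component: £492,180 + £1,052,700 = £1,544,880
Base plus per-day: £114,700 + £1,544,880 = £1,659,580
Enhancement: 30% of £1,659,580 = £497,874
Enhanced fine: £1,659,580 + £497,874 = £2,157,454
Cap at £3,368,700: £2,157,454 is within the cap, no reduction.

£2,157,454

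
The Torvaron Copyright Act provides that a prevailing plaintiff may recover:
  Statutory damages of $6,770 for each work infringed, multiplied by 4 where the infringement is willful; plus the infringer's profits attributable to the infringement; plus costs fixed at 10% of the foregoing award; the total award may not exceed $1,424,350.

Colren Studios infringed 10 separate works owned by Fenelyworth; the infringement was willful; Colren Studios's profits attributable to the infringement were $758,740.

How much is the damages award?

Statutory damages: 10 × $6,770 = $67,700
Multiplied by 4: 4 × $67,700 = $270,800
Combined award: $270,800 + $758,740 = $1,029,540
Costs: 10% of $1,029,540 = $102,954
Award plus costs: $1,029,540 + $102,954 = $1,132,494
Cap at $1,424,350: $1,132,494 is within the cap, no reduction.

Award: $1,132,494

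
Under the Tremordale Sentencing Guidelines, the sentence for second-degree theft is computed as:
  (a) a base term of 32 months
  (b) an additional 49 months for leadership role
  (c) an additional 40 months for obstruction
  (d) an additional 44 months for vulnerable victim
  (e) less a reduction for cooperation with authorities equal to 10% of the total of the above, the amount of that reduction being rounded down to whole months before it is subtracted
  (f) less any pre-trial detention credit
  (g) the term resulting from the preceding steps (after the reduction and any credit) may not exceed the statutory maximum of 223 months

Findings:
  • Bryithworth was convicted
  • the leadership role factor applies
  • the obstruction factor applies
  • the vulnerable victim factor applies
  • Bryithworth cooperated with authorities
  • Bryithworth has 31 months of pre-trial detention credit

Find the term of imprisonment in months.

118 months

Leadership role enhancement: +49 months
Obstruction enhancement: +40 months
Vulnerable victim enhancement: +44 months
Adjusted term: 32 months + 49 months + 40 months + 44 months = 165 months
Cooperation with authorities reduction: 10% of 165 months = 16 months (rounded down)
After reduction: 165 − 16 = 149 months
Less pre-trial detention credit: 149 months − 31 months = 118 months
Cap at 223 months: 118 months is within the cap, no reduction.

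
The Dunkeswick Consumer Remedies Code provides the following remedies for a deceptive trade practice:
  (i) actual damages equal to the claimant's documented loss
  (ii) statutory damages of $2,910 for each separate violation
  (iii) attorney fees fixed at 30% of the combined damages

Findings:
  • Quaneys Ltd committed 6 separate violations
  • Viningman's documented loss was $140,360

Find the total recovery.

Statutory damages: 6 × $2,910 = $17,460
Combined damages: $140,360 + $17,460 = $157,820
Attorney fees: 30% of $157,820 = $47,346
Total recovery: $157,820 + $47,346 = $205,166

$205,166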